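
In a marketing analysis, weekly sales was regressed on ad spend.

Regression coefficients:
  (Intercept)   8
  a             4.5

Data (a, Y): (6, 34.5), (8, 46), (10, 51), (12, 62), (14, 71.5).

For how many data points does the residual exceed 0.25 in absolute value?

a=6: Ŷ = 8 + 4.5·6 = 35; e = 34.5 − 35 = -0.5
a=8: Ŷ = 8 + 4.5·8 = 44; e = 46 − 44 = 2
a=10: Ŷ = 8 + 4.5·10 = 53; e = 51 − 53 = -2
a=12: Ŷ = 8 + 4.5·12 = 62; e = 62 − 62 = 0
a=14: Ŷ = 8 + 4.5·14 = 71; e = 71.5 − 71 = 0.5
|e| > 0.25: a=6 (|e|=0.5), a=8 (|e|=2), a=10 (|e|=2), a=14 (|e|=0.5) → 4

4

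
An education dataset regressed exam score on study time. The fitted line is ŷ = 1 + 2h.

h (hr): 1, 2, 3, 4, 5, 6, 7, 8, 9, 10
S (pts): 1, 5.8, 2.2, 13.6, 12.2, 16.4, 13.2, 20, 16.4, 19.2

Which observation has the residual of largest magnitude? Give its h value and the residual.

h=1: ŷ = 1 + 2·1 = 3; r = 1 − 3 = -2
h=2: ŷ = 1 + 2·2 = 5; r = 5.8 − 5 = 0.8
h=3: ŷ = 1 + 2·3 = 7; r = 2.2 − 7 = -4.8
h=4: ŷ = 1 + 2·4 = 9; r = 13.6 − 9 = 4.6
h=5: ŷ = 1 + 2·5 = 11; r = 12.2 − 11 = 1.2
h=6: ŷ = 1 + 2·6 = 13; r = 16.4 − 13 = 3.4
h=7: ŷ = 1 + 2·7 = 15; r = 13.2 − 15 = -1.8
h=8: ŷ = 1 + 2·8 = 17; r = 20 − 17 = 3
h=9: ŷ = 1 + 2·9 = 19; r = 16.4 − 19 = -2.6
h=10: ŷ = 1 + 2·10 = 21; r = 19.2 − 21 = -1.8
Largest |r| is 4.8 at h = 3, residual -4.8.

h = 3, r = -4.8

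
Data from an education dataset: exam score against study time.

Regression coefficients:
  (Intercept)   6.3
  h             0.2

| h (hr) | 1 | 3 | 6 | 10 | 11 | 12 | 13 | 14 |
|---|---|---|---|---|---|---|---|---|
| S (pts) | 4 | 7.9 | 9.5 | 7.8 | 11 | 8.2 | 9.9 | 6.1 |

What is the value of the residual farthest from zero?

e = -3

h=1: ŷ = 6.3 + 0.2·1 = 6.5; e = 4 − 6.5 = -2.5
h=3: ŷ = 6.3 + 0.2·3 = 6.9; e = 7.9 − 6.9 = 1
h=6: ŷ = 6.3 + 0.2·6 = 7.5; e = 9.5 − 7.5 = 2
h=10: ŷ = 6.3 + 0.2·10 = 8.3; e = 7.8 − 8.3 = -0.5
h=11: ŷ = 6.3 + 0.2·11 = 8.5; e = 11 − 8.5 = 2.5
h=12: ŷ = 6.3 + 0.2·12 = 8.7; e = 8.2 − 8.7 = -0.5
h=13: ŷ = 6.3 + 0.2·13 = 8.9; e = 9.9 − 8.9 = 1
h=14: ŷ = 6.3 + 0.2·14 = 9.1; e = 6.1 − 9.1 = -3
Largest |e| is 3 at h = 14, residual -3.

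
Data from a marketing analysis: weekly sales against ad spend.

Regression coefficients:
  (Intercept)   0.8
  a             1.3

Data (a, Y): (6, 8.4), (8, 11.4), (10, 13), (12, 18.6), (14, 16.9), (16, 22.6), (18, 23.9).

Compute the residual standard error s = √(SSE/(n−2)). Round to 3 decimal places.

a=6: ŷ = 0.8 + 1.3·6 = 8.6; r = 8.4 − 8.6 = -0.2
a=8: ŷ = 0.8 + 1.3·8 = 11.2; r = 11.4 − 11.2 = 0.2
a=10: ŷ = 0.8 + 1.3·10 = 13.8; r = 13 − 13.8 = -0.8
a=12: ŷ = 0.8 + 1.3·12 = 16.4; r = 18.6 − 16.4 = 2.2
a=14: ŷ = 0.8 + 1.3·14 = 19; r = 16.9 − 19 = -2.1
a=16: ŷ = 0.8 + 1.3·16 = 21.6; r = 22.6 − 21.6 = 1
a=18: ŷ = 0.8 + 1.3·18 = 24.2; r = 23.9 − 24.2 = -0.3
SSE = 0.04 + 0.04 + 0.64 + 4.84 + 4.41 + 1 + 0.09 = 11.06
s = √(11.06/5) = √2.212 ≈ 1.487

s = 1.487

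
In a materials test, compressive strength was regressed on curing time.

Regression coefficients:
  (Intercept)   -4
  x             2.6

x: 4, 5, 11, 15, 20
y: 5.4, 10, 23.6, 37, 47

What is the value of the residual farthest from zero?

e = 2

x=4: ŷ = -4 + 2.6·4 = 6.4; e = 5.4 − 6.4 = -1
x=5: ŷ = -4 + 2.6·5 = 9; e = 10 − 9 = 1
x=11: ŷ = -4 + 2.6·11 = 24.6; e = 23.6 − 24.6 = -1
x=15: ŷ = -4 + 2.6·15 = 35; e = 37 − 35 = 2
x=20: ŷ = -4 + 2.6·20 = 48; e = 47 − 48 = -1
Largest |e| is 2 at x = 15, residual 2.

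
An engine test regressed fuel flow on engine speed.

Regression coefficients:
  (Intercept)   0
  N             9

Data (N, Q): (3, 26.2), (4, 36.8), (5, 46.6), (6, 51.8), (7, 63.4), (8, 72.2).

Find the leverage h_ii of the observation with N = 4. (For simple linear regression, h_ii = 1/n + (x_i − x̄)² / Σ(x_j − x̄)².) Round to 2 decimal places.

h = 0.30

N̄ = (3 + 4 + 5 + 6 + 7 + 8)/6 = 5.5
Σ(N − N̄)² = 6.25 + 2.25 + 0.25 + 0.25 + 2.25 + 6.25 = 17.5
h = 1/6 + (-1.5)²/17.5 = 0.166667 + 0.128571 = 0.30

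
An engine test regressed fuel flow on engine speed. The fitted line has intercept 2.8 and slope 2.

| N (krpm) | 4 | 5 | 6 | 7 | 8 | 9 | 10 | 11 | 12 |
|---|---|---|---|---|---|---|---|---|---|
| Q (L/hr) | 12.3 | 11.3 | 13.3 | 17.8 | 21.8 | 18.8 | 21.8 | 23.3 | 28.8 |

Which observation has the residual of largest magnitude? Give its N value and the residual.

N=4: ŷ = 2.8 + 2·4 = 10.8; e = 12.3 − 10.8 = 1.5
N=5: ŷ = 2.8 + 2·5 = 12.8; e = 11.3 − 12.8 = -1.5
N=6: ŷ = 2.8 + 2·6 = 14.8; e = 13.3 − 14.8 = -1.5
N=7: ŷ = 2.8 + 2·7 = 16.8; e = 17.8 − 16.8 = 1
N=8: ŷ = 2.8 + 2·8 = 18.8; e = 21.8 − 18.8 = 3
N=9: ŷ = 2.8 + 2·9 = 20.8; e = 18.8 − 20.8 = -2
N=10: ŷ = 2.8 + 2·10 = 22.8; e = 21.8 − 22.8 = -1
N=11: ŷ = 2.8 + 2·11 = 24.8; e = 23.3 − 24.8 = -1.5
N=12: ŷ = 2.8 + 2·12 = 26.8; e = 28.8 − 26.8 = 2
Largest |e| is 3 at N = 8, residual 3.

N = 8, e = 3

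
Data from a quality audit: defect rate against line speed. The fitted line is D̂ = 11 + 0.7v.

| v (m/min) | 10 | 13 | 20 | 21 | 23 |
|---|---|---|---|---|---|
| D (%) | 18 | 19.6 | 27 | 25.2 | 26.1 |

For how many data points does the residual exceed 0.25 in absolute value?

v=10: D̂ = 11 + 0.7·10 = 18; r = 18 − 18 = 0
v=13: D̂ = 11 + 0.7·13 = 20.1; r = 19.6 − 20.1 = -0.5
v=20: D̂ = 11 + 0.7·20 = 25; r = 27 − 25 = 2
v=21: D̂ = 11 + 0.7·21 = 25.7; r = 25.2 − 25.7 = -0.5
v=23: D̂ = 11 + 0.7·23 = 27.1; r = 26.1 − 27.1 = -1
|r| > 0.25: v=13 (|r|=0.5), v=20 (|r|=2), v=21 (|r|=0.5), v=23 (|r|=1) → 4

4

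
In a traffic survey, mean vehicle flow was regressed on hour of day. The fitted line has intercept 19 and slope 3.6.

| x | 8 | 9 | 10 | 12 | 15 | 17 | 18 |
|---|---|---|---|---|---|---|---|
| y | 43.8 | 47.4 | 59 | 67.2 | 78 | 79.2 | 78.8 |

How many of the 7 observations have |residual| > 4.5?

x=8: ŷ = 19 + 3.6·8 = 47.8; e = 43.8 − 47.8 = -4
x=9: ŷ = 19 + 3.6·9 = 51.4; e = 47.4 − 51.4 = -4
x=10: ŷ = 19 + 3.6·10 = 55; e = 59 − 55 = 4
x=12: ŷ = 19 + 3.6·12 = 62.2; e = 67.2 − 62.2 = 5
x=15: ŷ = 19 + 3.6·15 = 73; e = 78 − 73 = 5
x=17: ŷ = 19 + 3.6·17 = 80.2; e = 79.2 − 80.2 = -1
x=18: ŷ = 19 + 3.6·18 = 83.8; e = 78.8 − 83.8 = -5
|e| > 4.5: x=12 (|e|=5), x=15 (|e|=5), x=18 (|e|=5) → 3

3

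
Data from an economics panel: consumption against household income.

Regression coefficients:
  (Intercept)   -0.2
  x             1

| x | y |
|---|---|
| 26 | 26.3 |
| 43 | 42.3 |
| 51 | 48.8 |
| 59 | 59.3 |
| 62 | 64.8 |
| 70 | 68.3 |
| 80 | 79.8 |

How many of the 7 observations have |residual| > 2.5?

x=26: ŷ = -0.2 + 26 = 25.8; e = 26.3 − 25.8 = 0.5
x=43: ŷ = -0.2 + 43 = 42.8; e = 42.3 − 42.8 = -0.5
x=51: ŷ = -0.2 + 51 = 50.8; e = 48.8 − 50.8 = -2
x=59: ŷ = -0.2 + 59 = 58.8; e = 59.3 − 58.8 = 0.5
x=62: ŷ = -0.2 + 62 = 61.8; e = 64.8 − 61.8 = 3
x=70: ŷ = -0.2 + 70 = 69.8; e = 68.3 − 69.8 = -1.5
x=80: ŷ = -0.2 + 80 = 79.8; e = 79.8 − 79.8 = 0
|e| > 2.5: x=62 (|e|=3) → 1

1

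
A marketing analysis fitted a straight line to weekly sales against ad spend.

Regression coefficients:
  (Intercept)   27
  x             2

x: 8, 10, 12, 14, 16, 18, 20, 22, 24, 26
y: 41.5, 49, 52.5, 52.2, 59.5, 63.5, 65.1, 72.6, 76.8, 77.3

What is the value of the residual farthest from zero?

x=8: ŷ = 27 + 2·8 = 43; e = 41.5 − 43 = -1.5
x=10: ŷ = 27 + 2·10 = 47; e = 49 − 47 = 2
x=12: ŷ = 27 + 2·12 = 51; e = 52.5 − 51 = 1.5
x=14: ŷ = 27 + 2·14 = 55; e = 52.2 − 55 = -2.8
x=16: ŷ = 27 + 2·16 = 59; e = 59.5 − 59 = 0.5
x=18: ŷ = 27 + 2·18 = 63; e = 63.5 − 63 = 0.5
x=20: ŷ = 27 + 2·20 = 67; e = 65.1 − 67 = -1.9
x=22: ŷ = 27 + 2·22 = 71; e = 72.6 − 71 = 1.6
x=24: ŷ = 27 + 2·24 = 75; e = 76.8 − 75 = 1.8
x=26: ŷ = 27 + 2·26 = 79; e = 77.3 − 79 = -1.7
Largest |e| is 2.8 at x = 14, residual -2.8.

e = -2.8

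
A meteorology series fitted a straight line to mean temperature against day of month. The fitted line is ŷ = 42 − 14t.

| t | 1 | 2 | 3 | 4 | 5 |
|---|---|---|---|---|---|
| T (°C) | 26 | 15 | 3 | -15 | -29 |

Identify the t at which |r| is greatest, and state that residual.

t=1: ŷ = 42 − 14·1 = 28; r = 26 − 28 = -2
t=2: ŷ = 42 − 14·2 = 14; r = 15 − 14 = 1
t=3: ŷ = 42 − 14·3 = 0; r = 3 − 0 = 3
t=4: ŷ = 42 − 14·4 = -14; r = -15 − (-14) = -1
t=5: ŷ = 42 − 14·5 = -28; r = -29 − (-28) = -1
Largest |r| is 3 at t = 3, residual 3.

t = 3, r = 3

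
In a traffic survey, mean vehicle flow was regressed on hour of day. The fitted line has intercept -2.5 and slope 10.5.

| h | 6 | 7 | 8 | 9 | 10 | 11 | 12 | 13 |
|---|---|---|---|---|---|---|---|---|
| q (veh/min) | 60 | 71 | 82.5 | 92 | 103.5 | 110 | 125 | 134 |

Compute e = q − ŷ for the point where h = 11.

ŷ = -2.5 + 10.5·11 = 113
e = 110 − 113 = -3

e = -3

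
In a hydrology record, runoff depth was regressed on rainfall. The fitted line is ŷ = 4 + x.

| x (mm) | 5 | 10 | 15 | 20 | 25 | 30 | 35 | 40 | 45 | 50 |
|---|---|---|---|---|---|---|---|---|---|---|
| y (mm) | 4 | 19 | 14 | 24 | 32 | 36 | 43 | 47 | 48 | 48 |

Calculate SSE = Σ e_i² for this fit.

SSE = 150

x=5: ŷ = 4 + 5 = 9; e = 4 − 9 = -5
x=10: ŷ = 4 + 10 = 14; e = 19 − 14 = 5
x=15: ŷ = 4 + 15 = 19; e = 14 − 19 = -5
x=20: ŷ = 4 + 20 = 24; e = 24 − 24 = 0
x=25: ŷ = 4 + 25 = 29; e = 32 − 29 = 3
x=30: ŷ = 4 + 30 = 34; e = 36 − 34 = 2
x=35: ŷ = 4 + 35 = 39; e = 43 − 39 = 4
x=40: ŷ = 4 + 40 = 44; e = 47 − 44 = 3
x=45: ŷ = 4 + 45 = 49; e = 48 − 49 = -1
x=50: ŷ = 4 + 50 = 54; e = 48 − 54 = -6
SSE = 25 + 25 + 25 + 0 + 9 + 4 + 16 + 9 + 1 + 36 = 150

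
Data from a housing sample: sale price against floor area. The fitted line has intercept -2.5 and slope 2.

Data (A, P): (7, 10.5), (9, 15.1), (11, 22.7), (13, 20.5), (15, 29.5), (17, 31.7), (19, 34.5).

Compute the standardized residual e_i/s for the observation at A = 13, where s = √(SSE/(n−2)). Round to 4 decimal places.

A=7: P̂ = -2.5 + 2·7 = 11.5; e = 10.5 − 11.5 = -1
A=9: P̂ = -2.5 + 2·9 = 15.5; e = 15.1 − 15.5 = -0.4
A=11: P̂ = -2.5 + 2·11 = 19.5; e = 22.7 − 19.5 = 3.2
A=13: P̂ = -2.5 + 2·13 = 23.5; e = 20.5 − 23.5 = -3
A=15: P̂ = -2.5 + 2·15 = 27.5; e = 29.5 − 27.5 = 2
A=17: P̂ = -2.5 + 2·17 = 31.5; e = 31.7 − 31.5 = 0.2
A=19: P̂ = -2.5 + 2·19 = 35.5; e = 34.5 − 35.5 = -1
SSE = 1 + 0.16 + 10.24 + 9 + 4 + 0.04 + 1 = 25.44
s = √(25.44/5) = 2.25566
e/s = -3 / 2.25566 = -1.3300

-1.3300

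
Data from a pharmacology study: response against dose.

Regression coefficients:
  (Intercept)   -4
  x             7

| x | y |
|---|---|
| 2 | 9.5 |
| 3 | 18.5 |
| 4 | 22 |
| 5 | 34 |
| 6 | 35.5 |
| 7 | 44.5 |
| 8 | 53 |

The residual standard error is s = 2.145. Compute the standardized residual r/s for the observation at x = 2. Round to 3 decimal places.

ŷ = -4 + 7·2 = 10
r = 9.5 − 10 = -0.5
r/s = -0.5 / 2.145 = -0.233

-0.233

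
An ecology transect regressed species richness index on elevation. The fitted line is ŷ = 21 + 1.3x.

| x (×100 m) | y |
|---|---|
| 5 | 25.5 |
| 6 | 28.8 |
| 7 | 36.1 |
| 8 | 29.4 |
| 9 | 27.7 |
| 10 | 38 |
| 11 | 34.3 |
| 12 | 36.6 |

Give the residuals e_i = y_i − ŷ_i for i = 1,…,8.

x=5: ŷ = 21 + 1.3·5 = 27.5; e = 25.5 − 27.5 = -2
x=6: ŷ = 21 + 1.3·6 = 28.8; e = 28.8 − 28.8 = 0
x=7: ŷ = 21 + 1.3·7 = 30.1; e = 36.1 − 30.1 = 6
x=8: ŷ = 21 + 1.3·8 = 31.4; e = 29.4 − 31.4 = -2
x=9: ŷ = 21 + 1.3·9 = 32.7; e = 27.7 − 32.7 = -5
x=10: ŷ = 21 + 1.3·10 = 34; e = 38 − 34 = 4
x=11: ŷ = 21 + 1.3·11 = 35.3; e = 34.3 − 35.3 = -1
x=12: ŷ = 21 + 1.3·12 = 36.6; e = 36.6 − 36.6 = 0

-2, 0, 6, -2, -5, 4, -1, 0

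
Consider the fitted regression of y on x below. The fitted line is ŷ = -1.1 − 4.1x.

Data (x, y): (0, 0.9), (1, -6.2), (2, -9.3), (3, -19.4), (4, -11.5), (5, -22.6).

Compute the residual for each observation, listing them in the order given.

2, -1, 0, -6, 6, -1

x=0: ŷ = -1.1 − 4.1·0 = -1.1; e = 0.9 − (-1.1) = 2
x=1: ŷ = -1.1 − 4.1·1 = -5.2; e = -6.2 − (-5.2) = -1
x=2: ŷ = -1.1 − 4.1·2 = -9.3; e = -9.3 − (-9.3) = 0
x=3: ŷ = -1.1 − 4.1·3 = -13.4; e = -19.4 − (-13.4) = -6
x=4: ŷ = -1.1 − 4.1·4 = -17.5; e = -11.5 − (-17.5) = 6
x=5: ŷ = -1.1 − 4.1·5 = -21.6; e = -22.6 − (-21.6) = -1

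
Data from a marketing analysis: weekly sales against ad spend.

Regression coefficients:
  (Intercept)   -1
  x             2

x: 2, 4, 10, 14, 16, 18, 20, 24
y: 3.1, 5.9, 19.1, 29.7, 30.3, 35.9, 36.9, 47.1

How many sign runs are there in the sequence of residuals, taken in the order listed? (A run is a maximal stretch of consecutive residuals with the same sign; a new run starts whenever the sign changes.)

7 runs

x=2: ŷ = -1 + 2·2 = 3; e = 3.1 − 3 = 0.1
x=4: ŷ = -1 + 2·4 = 7; e = 5.9 − 7 = -1.1
x=10: ŷ = -1 + 2·10 = 19; e = 19.1 − 19 = 0.1
x=14: ŷ = -1 + 2·14 = 27; e = 29.7 − 27 = 2.7
x=16: ŷ = -1 + 2·16 = 31; e = 30.3 − 31 = -0.7
x=18: ŷ = -1 + 2·18 = 35; e = 35.9 − 35 = 0.9
x=20: ŷ = -1 + 2·20 = 39; e = 36.9 − 39 = -2.1
x=24: ŷ = -1 + 2·24 = 47; e = 47.1 − 47 = 0.1
Signs: + − + + − + − +
Runs: +×1, −×1, +×2, −×1, +×1, −×1, +×1 → 7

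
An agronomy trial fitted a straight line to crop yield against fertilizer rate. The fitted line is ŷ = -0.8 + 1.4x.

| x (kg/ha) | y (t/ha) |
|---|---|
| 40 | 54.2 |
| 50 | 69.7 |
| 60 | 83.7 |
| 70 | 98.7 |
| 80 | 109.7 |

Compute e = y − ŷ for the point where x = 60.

ŷ = -0.8 + 1.4·60 = 83.2
e = 83.7 − 83.2 = 0.5

e = 0.5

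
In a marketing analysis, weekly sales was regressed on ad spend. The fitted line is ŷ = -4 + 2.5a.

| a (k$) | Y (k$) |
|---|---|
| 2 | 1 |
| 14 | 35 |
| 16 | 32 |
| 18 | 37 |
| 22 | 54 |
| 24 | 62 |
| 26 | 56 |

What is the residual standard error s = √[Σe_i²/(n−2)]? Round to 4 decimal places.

a=2: ŷ = -4 + 2.5·2 = 1; e = 1 − 1 = 0
a=14: ŷ = -4 + 2.5·14 = 31; e = 35 − 31 = 4
a=16: ŷ = -4 + 2.5·16 = 36; e = 32 − 36 = -4
a=18: ŷ = -4 + 2.5·18 = 41; e = 37 − 41 = -4
a=22: ŷ = -4 + 2.5·22 = 51; e = 54 − 51 = 3
a=24: ŷ = -4 + 2.5·24 = 56; e = 62 − 56 = 6
a=26: ŷ = -4 + 2.5·26 = 61; e = 56 − 61 = -5
SSE = 0 + 16 + 16 + 16 + 9 + 36 + 25 = 118
s = √(118/5) = √23.6 ≈ 4.8580

s = 4.8580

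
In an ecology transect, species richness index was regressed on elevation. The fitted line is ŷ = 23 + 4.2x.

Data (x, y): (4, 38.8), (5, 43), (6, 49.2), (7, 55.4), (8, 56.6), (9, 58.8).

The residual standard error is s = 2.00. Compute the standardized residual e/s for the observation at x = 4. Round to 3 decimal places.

-0.500

ŷ = 23 + 4.2·4 = 39.8
e = 38.8 − 39.8 = -1
e/s = -1 / 2.00 = -0.500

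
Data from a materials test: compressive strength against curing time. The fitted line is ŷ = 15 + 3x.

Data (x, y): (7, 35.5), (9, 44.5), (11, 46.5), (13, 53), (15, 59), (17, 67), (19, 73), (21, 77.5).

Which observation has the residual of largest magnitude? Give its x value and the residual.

x = 9, r = 2.5

x=7: ŷ = 15 + 3·7 = 36; r = 35.5 − 36 = -0.5
x=9: ŷ = 15 + 3·9 = 42; r = 44.5 − 42 = 2.5
x=11: ŷ = 15 + 3·11 = 48; r = 46.5 − 48 = -1.5
x=13: ŷ = 15 + 3·13 = 54; r = 53 − 54 = -1
x=15: ŷ = 15 + 3·15 = 60; r = 59 − 60 = -1
x=17: ŷ = 15 + 3·17 = 66; r = 67 − 66 = 1
x=19: ŷ = 15 + 3·19 = 72; r = 73 − 72 = 1
x=21: ŷ = 15 + 3·21 = 78; r = 77.5 − 78 = -0.5
Largest |r| is 2.5 at x = 9, residual 2.5.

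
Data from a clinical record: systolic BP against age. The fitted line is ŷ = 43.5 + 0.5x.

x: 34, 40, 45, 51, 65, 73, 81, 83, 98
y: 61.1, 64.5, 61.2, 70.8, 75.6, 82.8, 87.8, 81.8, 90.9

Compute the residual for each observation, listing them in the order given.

x=34: ŷ = 43.5 + 0.5·34 = 60.5; r = 61.1 − 60.5 = 0.6
x=40: ŷ = 43.5 + 0.5·40 = 63.5; r = 64.5 − 63.5 = 1
x=45: ŷ = 43.5 + 0.5·45 = 66; r = 61.2 − 66 = -4.8
x=51: ŷ = 43.5 + 0.5·51 = 69; r = 70.8 − 69 = 1.8
x=65: ŷ = 43.5 + 0.5·65 = 76; r = 75.6 − 76 = -0.4
x=73: ŷ = 43.5 + 0.5·73 = 80; r = 82.8 − 80 = 2.8
x=81: ŷ = 43.5 + 0.5·81 = 84; r = 87.8 − 84 = 3.8
x=83: ŷ = 43.5 + 0.5·83 = 85; r = 81.8 − 85 = -3.2
x=98: ŷ = 43.5 + 0.5·98 = 92.5; r = 90.9 − 92.5 = -1.6

0.6, 1, -4.8, 1.8, -0.4, 2.8, 3.8, -3.2, -1.6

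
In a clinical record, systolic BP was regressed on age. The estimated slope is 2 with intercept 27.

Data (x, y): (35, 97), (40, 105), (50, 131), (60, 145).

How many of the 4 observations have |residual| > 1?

x=35: ŷ = 27 + 2·35 = 97; e = 97 − 97 = 0
x=40: ŷ = 27 + 2·40 = 107; e = 105 − 107 = -2
x=50: ŷ = 27 + 2·50 = 127; e = 131 − 127 = 4
x=60: ŷ = 27 + 2·60 = 147; e = 145 − 147 = -2
|e| > 1: x=40 (|e|=2), x=50 (|e|=4), x=60 (|e|=2) → 3

3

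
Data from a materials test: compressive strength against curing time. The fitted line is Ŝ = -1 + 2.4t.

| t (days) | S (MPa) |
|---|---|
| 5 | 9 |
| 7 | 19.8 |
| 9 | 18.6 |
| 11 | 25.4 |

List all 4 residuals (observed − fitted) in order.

-2, 4, -2, 0

t=5: Ŝ = -1 + 2.4·5 = 11; r = 9 − 11 = -2
t=7: Ŝ = -1 + 2.4·7 = 15.8; r = 19.8 − 15.8 = 4
t=9: Ŝ = -1 + 2.4·9 = 20.6; r = 18.6 − 20.6 = -2
t=11: Ŝ = -1 + 2.4·11 = 25.4; r = 25.4 − 25.4 = 0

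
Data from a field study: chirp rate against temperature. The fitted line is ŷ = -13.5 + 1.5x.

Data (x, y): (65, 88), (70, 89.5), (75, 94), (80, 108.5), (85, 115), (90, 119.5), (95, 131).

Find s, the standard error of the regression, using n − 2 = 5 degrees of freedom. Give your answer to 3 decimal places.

x=65: ŷ = -13.5 + 1.5·65 = 84; r = 88 − 84 = 4
x=70: ŷ = -13.5 + 1.5·70 = 91.5; r = 89.5 − 91.5 = -2
x=75: ŷ = -13.5 + 1.5·75 = 99; r = 94 − 99 = -5
x=80: ŷ = -13.5 + 1.5·80 = 106.5; r = 108.5 − 106.5 = 2
x=85: ŷ = -13.5 + 1.5·85 = 114; r = 115 − 114 = 1
x=90: ŷ = -13.5 + 1.5·90 = 121.5; r = 119.5 − 121.5 = -2
x=95: ŷ = -13.5 + 1.5·95 = 129; r = 131 − 129 = 2
SSE = 16 + 4 + 25 + 4 + 1 + 4 + 4 = 58
s = √(58/5) = √11.6 ≈ 3.406

s = 3.406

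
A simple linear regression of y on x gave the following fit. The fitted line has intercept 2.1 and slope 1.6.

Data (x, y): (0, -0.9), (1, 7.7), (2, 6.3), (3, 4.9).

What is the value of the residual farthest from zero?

x=0: ŷ = 2.1 + 1.6·0 = 2.1; r = -0.9 − 2.1 = -3
x=1: ŷ = 2.1 + 1.6·1 = 3.7; r = 7.7 − 3.7 = 4
x=2: ŷ = 2.1 + 1.6·2 = 5.3; r = 6.3 − 5.3 = 1
x=3: ŷ = 2.1 + 1.6·3 = 6.9; r = 4.9 − 6.9 = -2
Largest |r| is 4 at x = 1, residual 4.

r = 4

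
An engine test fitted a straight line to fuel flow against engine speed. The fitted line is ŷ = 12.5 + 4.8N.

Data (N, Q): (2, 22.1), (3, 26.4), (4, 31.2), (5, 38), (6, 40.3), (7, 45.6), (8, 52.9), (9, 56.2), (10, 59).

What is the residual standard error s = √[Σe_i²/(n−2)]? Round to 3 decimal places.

s = 1.225

N=2: ŷ = 12.5 + 4.8·2 = 22.1; e = 22.1 − 22.1 = 0
N=3: ŷ = 12.5 + 4.8·3 = 26.9; e = 26.4 − 26.9 = -0.5
N=4: ŷ = 12.5 + 4.8·4 = 31.7; e = 31.2 − 31.7 = -0.5
N=5: ŷ = 12.5 + 4.8·5 = 36.5; e = 38 − 36.5 = 1.5
N=6: ŷ = 12.5 + 4.8·6 = 41.3; e = 40.3 − 41.3 = -1
N=7: ŷ = 12.5 + 4.8·7 = 46.1; e = 45.6 − 46.1 = -0.5
N=8: ŷ = 12.5 + 4.8·8 = 50.9; e = 52.9 − 50.9 = 2
N=9: ŷ = 12.5 + 4.8·9 = 55.7; e = 56.2 − 55.7 = 0.5
N=10: ŷ = 12.5 + 4.8·10 = 60.5; e = 59 − 60.5 = -1.5
SSE = 0 + 0.25 + 0.25 + 2.25 + 1 + 0.25 + 4 + 0.25 + 2.25 = 10.5
s = √(10.5/7) = √1.5 ≈ 1.225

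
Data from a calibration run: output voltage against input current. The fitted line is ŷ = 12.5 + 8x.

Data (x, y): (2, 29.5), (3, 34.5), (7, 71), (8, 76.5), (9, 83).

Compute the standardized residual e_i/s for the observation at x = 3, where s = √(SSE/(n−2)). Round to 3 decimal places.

-0.943

x=2: ŷ = 12.5 + 8·2 = 28.5; e = 29.5 − 28.5 = 1
x=3: ŷ = 12.5 + 8·3 = 36.5; e = 34.5 − 36.5 = -2
x=7: ŷ = 12.5 + 8·7 = 68.5; e = 71 − 68.5 = 2.5
x=8: ŷ = 12.5 + 8·8 = 76.5; e = 76.5 − 76.5 = 0
x=9: ŷ = 12.5 + 8·9 = 84.5; e = 83 − 84.5 = -1.5
SSE = 1 + 4 + 6.25 + 0 + 2.25 = 13.5
s = √(13.5/3) = 2.12132
e/s = -2 / 2.12132 = -0.943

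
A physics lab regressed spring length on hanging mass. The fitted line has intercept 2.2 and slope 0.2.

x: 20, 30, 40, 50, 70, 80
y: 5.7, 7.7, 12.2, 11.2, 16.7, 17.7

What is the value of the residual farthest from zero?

x=20: ŷ = 2.2 + 0.2·20 = 6.2; e = 5.7 − 6.2 = -0.5
x=30: ŷ = 2.2 + 0.2·30 = 8.2; e = 7.7 − 8.2 = -0.5
x=40: ŷ = 2.2 + 0.2·40 = 10.2; e = 12.2 − 10.2 = 2
x=50: ŷ = 2.2 + 0.2·50 = 12.2; e = 11.2 − 12.2 = -1
x=70: ŷ = 2.2 + 0.2·70 = 16.2; e = 16.7 − 16.2 = 0.5
x=80: ŷ = 2.2 + 0.2·80 = 18.2; e = 17.7 − 18.2 = -0.5
Largest |e| is 2 at x = 40, residual 2.

e = 2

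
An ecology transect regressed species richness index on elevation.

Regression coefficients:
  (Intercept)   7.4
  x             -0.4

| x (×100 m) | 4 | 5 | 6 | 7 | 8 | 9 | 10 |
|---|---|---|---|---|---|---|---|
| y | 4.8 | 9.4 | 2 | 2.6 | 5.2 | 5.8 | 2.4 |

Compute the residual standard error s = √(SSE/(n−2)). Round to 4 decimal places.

s = 2.6833

x=4: ŷ = 7.4 − 0.4·4 = 5.8; r = 4.8 − 5.8 = -1
x=5: ŷ = 7.4 − 0.4·5 = 5.4; r = 9.4 − 5.4 = 4
x=6: ŷ = 7.4 − 0.4·6 = 5; r = 2 − 5 = -3
x=7: ŷ = 7.4 − 0.4·7 = 4.6; r = 2.6 − 4.6 = -2
x=8: ŷ = 7.4 − 0.4·8 = 4.2; r = 5.2 − 4.2 = 1
x=9: ŷ = 7.4 − 0.4·9 = 3.8; r = 5.8 − 3.8 = 2
x=10: ŷ = 7.4 − 0.4·10 = 3.4; r = 2.4 − 3.4 = -1
SSE = 1 + 16 + 9 + 4 + 1 + 4 + 1 = 36
s = √(36/5) = √7.2 ≈ 2.6833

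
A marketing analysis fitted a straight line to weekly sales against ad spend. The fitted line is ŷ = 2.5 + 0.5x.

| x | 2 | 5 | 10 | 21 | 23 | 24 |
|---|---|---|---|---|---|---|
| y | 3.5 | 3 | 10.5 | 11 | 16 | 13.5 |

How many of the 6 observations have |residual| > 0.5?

x=2: ŷ = 2.5 + 0.5·2 = 3.5; r = 3.5 − 3.5 = 0
x=5: ŷ = 2.5 + 0.5·5 = 5; r = 3 − 5 = -2
x=10: ŷ = 2.5 + 0.5·10 = 7.5; r = 10.5 − 7.5 = 3
x=21: ŷ = 2.5 + 0.5·21 = 13; r = 11 − 13 = -2
x=23: ŷ = 2.5 + 0.5·23 = 14; r = 16 − 14 = 2
x=24: ŷ = 2.5 + 0.5·24 = 14.5; r = 13.5 − 14.5 = -1
|r| > 0.5: x=5 (|r|=2), x=10 (|r|=3), x=21 (|r|=2), x=23 (|r|=2), x=24 (|r|=1) → 5

5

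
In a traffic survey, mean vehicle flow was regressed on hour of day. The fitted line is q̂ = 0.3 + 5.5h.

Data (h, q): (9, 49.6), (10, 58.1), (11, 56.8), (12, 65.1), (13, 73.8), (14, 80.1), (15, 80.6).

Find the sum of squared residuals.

SSE = 42

h=9: q̂ = 0.3 + 5.5·9 = 49.8; r = 49.6 − 49.8 = -0.2
h=10: q̂ = 0.3 + 5.5·10 = 55.3; r = 58.1 − 55.3 = 2.8
h=11: q̂ = 0.3 + 5.5·11 = 60.8; r = 56.8 − 60.8 = -4
h=12: q̂ = 0.3 + 5.5·12 = 66.3; r = 65.1 − 66.3 = -1.2
h=13: q̂ = 0.3 + 5.5·13 = 71.8; r = 73.8 − 71.8 = 2
h=14: q̂ = 0.3 + 5.5·14 = 77.3; r = 80.1 − 77.3 = 2.8
h=15: q̂ = 0.3 + 5.5·15 = 82.8; r = 80.6 − 82.8 = -2.2
SSE = 0.04 + 7.84 + 16 + 1.44 + 4 + 7.84 + 4.84 = 42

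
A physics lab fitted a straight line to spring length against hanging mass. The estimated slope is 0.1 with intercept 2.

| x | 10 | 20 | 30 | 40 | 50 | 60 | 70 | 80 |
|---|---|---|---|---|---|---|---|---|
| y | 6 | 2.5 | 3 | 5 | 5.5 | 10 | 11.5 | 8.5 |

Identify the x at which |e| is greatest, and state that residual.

x=10: ŷ = 2 + 0.1·10 = 3; e = 6 − 3 = 3
x=20: ŷ = 2 + 0.1·20 = 4; e = 2.5 − 4 = -1.5
x=30: ŷ = 2 + 0.1·30 = 5; e = 3 − 5 = -2
x=40: ŷ = 2 + 0.1·40 = 6; e = 5 − 6 = -1
x=50: ŷ = 2 + 0.1·50 = 7; e = 5.5 − 7 = -1.5
x=60: ŷ = 2 + 0.1·60 = 8; e = 10 − 8 = 2
x=70: ŷ = 2 + 0.1·70 = 9; e = 11.5 − 9 = 2.5
x=80: ŷ = 2 + 0.1·80 = 10; e = 8.5 − 10 = -1.5
Largest |e| is 3 at x = 10, residual 3.

x = 10, e = 3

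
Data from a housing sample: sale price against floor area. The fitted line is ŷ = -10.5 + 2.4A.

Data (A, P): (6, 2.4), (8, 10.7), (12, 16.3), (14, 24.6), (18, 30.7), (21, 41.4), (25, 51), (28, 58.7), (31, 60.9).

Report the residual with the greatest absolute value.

r = -3

A=6: ŷ = -10.5 + 2.4·6 = 3.9; r = 2.4 − 3.9 = -1.5
A=8: ŷ = -10.5 + 2.4·8 = 8.7; r = 10.7 − 8.7 = 2
A=12: ŷ = -10.5 + 2.4·12 = 18.3; r = 16.3 − 18.3 = -2
A=14: ŷ = -10.5 + 2.4·14 = 23.1; r = 24.6 − 23.1 = 1.5
A=18: ŷ = -10.5 + 2.4·18 = 32.7; r = 30.7 − 32.7 = -2
A=21: ŷ = -10.5 + 2.4·21 = 39.9; r = 41.4 − 39.9 = 1.5
A=25: ŷ = -10.5 + 2.4·25 = 49.5; r = 51 − 49.5 = 1.5
A=28: ŷ = -10.5 + 2.4·28 = 56.7; r = 58.7 − 56.7 = 2
A=31: ŷ = -10.5 + 2.4·31 = 63.9; r = 60.9 − 63.9 = -3
Largest |r| is 3 at A = 31, residual -3.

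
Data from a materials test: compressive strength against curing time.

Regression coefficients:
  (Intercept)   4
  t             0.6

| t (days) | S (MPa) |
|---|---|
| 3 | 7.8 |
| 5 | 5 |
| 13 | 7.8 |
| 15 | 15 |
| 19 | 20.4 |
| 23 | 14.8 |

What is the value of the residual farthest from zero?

t=3: ŷ = 4 + 0.6·3 = 5.8; r = 7.8 − 5.8 = 2
t=5: ŷ = 4 + 0.6·5 = 7; r = 5 − 7 = -2
t=13: ŷ = 4 + 0.6·13 = 11.8; r = 7.8 − 11.8 = -4
t=15: ŷ = 4 + 0.6·15 = 13; r = 15 − 13 = 2
t=19: ŷ = 4 + 0.6·19 = 15.4; r = 20.4 − 15.4 = 5
t=23: ŷ = 4 + 0.6·23 = 17.8; r = 14.8 − 17.8 = -3
Largest |r| is 5 at t = 19, residual 5.

r = 5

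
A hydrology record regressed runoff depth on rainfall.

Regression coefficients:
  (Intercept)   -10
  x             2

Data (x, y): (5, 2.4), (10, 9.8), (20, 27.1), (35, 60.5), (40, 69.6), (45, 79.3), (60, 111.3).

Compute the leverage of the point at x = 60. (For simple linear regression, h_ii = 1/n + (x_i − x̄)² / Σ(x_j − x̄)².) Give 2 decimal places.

h = 0.50

x̄ = (5 + 10 + 20 + 35 + 40 + 45 + 60)/7 = 30.7143
Σ(x − x̄)² = 661.224 + 429.082 + 114.796 + 18.3673 + 86.2245 + 204.082 + 857.653 = 2371.43
h = 1/7 + (29.2857)²/2371.43 = 0.142857 + 0.361661 = 0.50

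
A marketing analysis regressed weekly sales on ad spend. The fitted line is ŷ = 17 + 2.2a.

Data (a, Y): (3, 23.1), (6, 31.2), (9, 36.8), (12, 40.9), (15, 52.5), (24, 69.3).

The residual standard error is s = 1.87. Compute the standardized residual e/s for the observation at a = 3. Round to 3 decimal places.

-0.267

ŷ = 17 + 2.2·3 = 23.6
e = 23.1 − 23.6 = -0.5
e/s = -0.5 / 1.87 = -0.267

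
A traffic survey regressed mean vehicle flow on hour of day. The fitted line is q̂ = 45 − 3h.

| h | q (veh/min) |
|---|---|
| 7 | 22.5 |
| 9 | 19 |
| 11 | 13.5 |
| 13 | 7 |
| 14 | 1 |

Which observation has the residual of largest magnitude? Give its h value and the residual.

h=7: q̂ = 45 − 3·7 = 24; e = 22.5 − 24 = -1.5
h=9: q̂ = 45 − 3·9 = 18; e = 19 − 18 = 1
h=11: q̂ = 45 − 3·11 = 12; e = 13.5 − 12 = 1.5
h=13: q̂ = 45 − 3·13 = 6; e = 7 − 6 = 1
h=14: q̂ = 45 − 3·14 = 3; e = 1 − 3 = -2
Largest |e| is 2 at h = 14, residual -2.

h = 14, e = -2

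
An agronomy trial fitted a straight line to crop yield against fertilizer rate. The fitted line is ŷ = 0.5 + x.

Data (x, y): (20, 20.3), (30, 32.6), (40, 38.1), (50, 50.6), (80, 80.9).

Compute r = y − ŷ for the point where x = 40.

r = -2.4

ŷ = 0.5 + 40 = 40.5
r = 38.1 − 40.5 = -2.4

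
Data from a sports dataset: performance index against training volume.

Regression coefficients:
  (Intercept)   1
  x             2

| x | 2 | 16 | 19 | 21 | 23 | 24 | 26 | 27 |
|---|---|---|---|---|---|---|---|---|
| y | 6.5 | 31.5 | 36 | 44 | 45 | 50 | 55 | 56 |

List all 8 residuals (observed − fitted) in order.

1.5, -1.5, -3, 1, -2, 1, 2, 1

x=2: ŷ = 1 + 2·2 = 5; r = 6.5 − 5 = 1.5
x=16: ŷ = 1 + 2·16 = 33; r = 31.5 − 33 = -1.5
x=19: ŷ = 1 + 2·19 = 39; r = 36 − 39 = -3
x=21: ŷ = 1 + 2·21 = 43; r = 44 − 43 = 1
x=23: ŷ = 1 + 2·23 = 47; r = 45 − 47 = -2
x=24: ŷ = 1 + 2·24 = 49; r = 50 − 49 = 1
x=26: ŷ = 1 + 2·26 = 53; r = 55 − 53 = 2
x=27: ŷ = 1 + 2·27 = 55; r = 56 − 55 = 1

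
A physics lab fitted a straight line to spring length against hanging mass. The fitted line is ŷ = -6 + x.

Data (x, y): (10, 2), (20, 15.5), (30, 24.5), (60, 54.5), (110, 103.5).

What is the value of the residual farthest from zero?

r = -2

x=10: ŷ = -6 + 10 = 4; r = 2 − 4 = -2
x=20: ŷ = -6 + 20 = 14; r = 15.5 − 14 = 1.5
x=30: ŷ = -6 + 30 = 24; r = 24.5 − 24 = 0.5
x=60: ŷ = -6 + 60 = 54; r = 54.5 − 54 = 0.5
x=110: ŷ = -6 + 110 = 104; r = 103.5 − 104 = -0.5
Largest |r| is 2 at x = 10, residual -2.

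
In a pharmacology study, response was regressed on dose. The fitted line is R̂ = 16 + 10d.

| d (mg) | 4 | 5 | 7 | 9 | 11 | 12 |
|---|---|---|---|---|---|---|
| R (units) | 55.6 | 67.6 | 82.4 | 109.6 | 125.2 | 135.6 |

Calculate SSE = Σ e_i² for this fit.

d=4: R̂ = 16 + 10·4 = 56; e = 55.6 − 56 = -0.4
d=5: R̂ = 16 + 10·5 = 66; e = 67.6 − 66 = 1.6
d=7: R̂ = 16 + 10·7 = 86; e = 82.4 − 86 = -3.6
d=9: R̂ = 16 + 10·9 = 106; e = 109.6 − 106 = 3.6
d=11: R̂ = 16 + 10·11 = 126; e = 125.2 − 126 = -0.8
d=12: R̂ = 16 + 10·12 = 136; e = 135.6 − 136 = -0.4
SSE = 0.16 + 2.56 + 12.96 + 12.96 + 0.64 + 0.16 = 29.44

SSE = 29.44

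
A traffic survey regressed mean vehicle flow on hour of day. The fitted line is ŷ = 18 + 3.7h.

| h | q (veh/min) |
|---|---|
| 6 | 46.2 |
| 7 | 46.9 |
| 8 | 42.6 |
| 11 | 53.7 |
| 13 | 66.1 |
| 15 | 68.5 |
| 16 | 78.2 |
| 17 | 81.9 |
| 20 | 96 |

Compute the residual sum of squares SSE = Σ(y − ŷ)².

h=6: ŷ = 18 + 3.7·6 = 40.2; r = 46.2 − 40.2 = 6
h=7: ŷ = 18 + 3.7·7 = 43.9; r = 46.9 − 43.9 = 3
h=8: ŷ = 18 + 3.7·8 = 47.6; r = 42.6 − 47.6 = -5
h=11: ŷ = 18 + 3.7·11 = 58.7; r = 53.7 − 58.7 = -5
h=13: ŷ = 18 + 3.7·13 = 66.1; r = 66.1 − 66.1 = 0
h=15: ŷ = 18 + 3.7·15 = 73.5; r = 68.5 − 73.5 = -5
h=16: ŷ = 18 + 3.7·16 = 77.2; r = 78.2 − 77.2 = 1
h=17: ŷ = 18 + 3.7·17 = 80.9; r = 81.9 − 80.9 = 1
h=20: ŷ = 18 + 3.7·20 = 92; r = 96 − 92 = 4
SSE = 36 + 9 + 25 + 25 + 0 + 25 + 1 + 1 + 16 = 138

SSE = 138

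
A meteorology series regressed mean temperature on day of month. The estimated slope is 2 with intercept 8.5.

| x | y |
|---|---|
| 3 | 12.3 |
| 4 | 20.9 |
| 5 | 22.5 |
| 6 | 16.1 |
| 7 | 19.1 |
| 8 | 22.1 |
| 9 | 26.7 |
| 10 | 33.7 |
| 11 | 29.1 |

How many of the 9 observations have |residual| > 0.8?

x=3: ŷ = 8.5 + 2·3 = 14.5; e = 12.3 − 14.5 = -2.2
x=4: ŷ = 8.5 + 2·4 = 16.5; e = 20.9 − 16.5 = 4.4
x=5: ŷ = 8.5 + 2·5 = 18.5; e = 22.5 − 18.5 = 4
x=6: ŷ = 8.5 + 2·6 = 20.5; e = 16.1 − 20.5 = -4.4
x=7: ŷ = 8.5 + 2·7 = 22.5; e = 19.1 − 22.5 = -3.4
x=8: ŷ = 8.5 + 2·8 = 24.5; e = 22.1 − 24.5 = -2.4
x=9: ŷ = 8.5 + 2·9 = 26.5; e = 26.7 − 26.5 = 0.2
x=10: ŷ = 8.5 + 2·10 = 28.5; e = 33.7 − 28.5 = 5.2
x=11: ŷ = 8.5 + 2·11 = 30.5; e = 29.1 − 30.5 = -1.4
|e| > 0.8: x=3 (|e|=2.2), x=4 (|e|=4.4), x=5 (|e|=4), x=6 (|e|=4.4), x=7 (|e|=3.4), x=8 (|e|=2.4), x=10 (|e|=5.2), x=11 (|e|=1.4) → 8

8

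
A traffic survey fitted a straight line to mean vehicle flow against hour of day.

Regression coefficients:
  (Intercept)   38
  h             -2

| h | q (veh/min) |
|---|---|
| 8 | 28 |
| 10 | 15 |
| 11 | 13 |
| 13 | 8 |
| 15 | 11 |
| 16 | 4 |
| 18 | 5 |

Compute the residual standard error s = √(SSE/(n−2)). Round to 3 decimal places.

s = 4.290

h=8: ŷ = 38 − 2·8 = 22; r = 28 − 22 = 6
h=10: ŷ = 38 − 2·10 = 18; r = 15 − 18 = -3
h=11: ŷ = 38 − 2·11 = 16; r = 13 − 16 = -3
h=13: ŷ = 38 − 2·13 = 12; r = 8 − 12 = -4
h=15: ŷ = 38 − 2·15 = 8; r = 11 − 8 = 3
h=16: ŷ = 38 − 2·16 = 6; r = 4 − 6 = -2
h=18: ŷ = 38 − 2·18 = 2; r = 5 − 2 = 3
SSE = 36 + 9 + 9 + 16 + 9 + 4 + 9 = 92
s = √(92/5) = √18.4 ≈ 4.290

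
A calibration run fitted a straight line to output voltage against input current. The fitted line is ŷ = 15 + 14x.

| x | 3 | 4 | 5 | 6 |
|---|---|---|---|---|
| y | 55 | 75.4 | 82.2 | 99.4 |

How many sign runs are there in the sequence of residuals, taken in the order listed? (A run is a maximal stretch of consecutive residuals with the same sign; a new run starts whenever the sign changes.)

x=3: ŷ = 15 + 14·3 = 57; r = 55 − 57 = -2
x=4: ŷ = 15 + 14·4 = 71; r = 75.4 − 71 = 4.4
x=5: ŷ = 15 + 14·5 = 85; r = 82.2 − 85 = -2.8
x=6: ŷ = 15 + 14·6 = 99; r = 99.4 − 99 = 0.4
Signs: − + − +
Runs: −×1, +×1, −×1, +×1 → 4

4 runs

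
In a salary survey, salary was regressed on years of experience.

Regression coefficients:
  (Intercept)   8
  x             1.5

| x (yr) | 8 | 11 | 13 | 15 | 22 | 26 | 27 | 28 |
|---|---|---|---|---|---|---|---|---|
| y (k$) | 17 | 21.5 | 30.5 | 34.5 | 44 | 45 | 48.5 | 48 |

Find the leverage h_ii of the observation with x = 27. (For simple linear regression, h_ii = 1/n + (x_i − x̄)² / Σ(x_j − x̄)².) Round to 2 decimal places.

x̄ = (8 + 11 + 13 + 15 + 22 + 26 + 27 + 28)/8 = 18.75
Σ(x − x̄)² = 115.562 + 60.0625 + 33.0625 + 14.0625 + 10.5625 + 52.5625 + 68.0625 + 85.5625 = 439.5
h = 1/8 + (8.25)²/439.5 = 0.125 + 0.154863 = 0.28

h = 0.28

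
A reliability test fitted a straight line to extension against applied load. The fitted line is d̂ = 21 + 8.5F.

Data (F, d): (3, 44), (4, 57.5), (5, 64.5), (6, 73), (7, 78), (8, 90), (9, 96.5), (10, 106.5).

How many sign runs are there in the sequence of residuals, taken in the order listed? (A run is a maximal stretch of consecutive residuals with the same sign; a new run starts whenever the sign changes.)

6 runs

F=3: d̂ = 21 + 8.5·3 = 46.5; e = 44 − 46.5 = -2.5
F=4: d̂ = 21 + 8.5·4 = 55; e = 57.5 − 55 = 2.5
F=5: d̂ = 21 + 8.5·5 = 63.5; e = 64.5 − 63.5 = 1
F=6: d̂ = 21 + 8.5·6 = 72; e = 73 − 72 = 1
F=7: d̂ = 21 + 8.5·7 = 80.5; e = 78 − 80.5 = -2.5
F=8: d̂ = 21 + 8.5·8 = 89; e = 90 − 89 = 1
F=9: d̂ = 21 + 8.5·9 = 97.5; e = 96.5 − 97.5 = -1
F=10: d̂ = 21 + 8.5·10 = 106; e = 106.5 − 106 = 0.5
Signs: − + + + − + − +
Runs: −×1, +×3, −×1, +×1, −×1, +×1 → 6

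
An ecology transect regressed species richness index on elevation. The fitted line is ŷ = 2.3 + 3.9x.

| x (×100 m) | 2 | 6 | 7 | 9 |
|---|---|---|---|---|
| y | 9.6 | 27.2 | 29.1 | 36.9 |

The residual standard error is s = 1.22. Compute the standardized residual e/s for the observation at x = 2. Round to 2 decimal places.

-0.41

ŷ = 2.3 + 3.9·2 = 10.1
e = 9.6 − 10.1 = -0.5
e/s = -0.5 / 1.22 = -0.41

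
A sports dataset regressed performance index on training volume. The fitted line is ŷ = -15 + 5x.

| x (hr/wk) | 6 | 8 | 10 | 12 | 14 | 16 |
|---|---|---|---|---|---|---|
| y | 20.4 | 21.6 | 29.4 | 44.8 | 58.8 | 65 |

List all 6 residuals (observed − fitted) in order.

x=6: ŷ = -15 + 5·6 = 15; e = 20.4 − 15 = 5.4
x=8: ŷ = -15 + 5·8 = 25; e = 21.6 − 25 = -3.4
x=10: ŷ = -15 + 5·10 = 35; e = 29.4 − 35 = -5.6
x=12: ŷ = -15 + 5·12 = 45; e = 44.8 − 45 = -0.2
x=14: ŷ = -15 + 5·14 = 55; e = 58.8 − 55 = 3.8
x=16: ŷ = -15 + 5·16 = 65; e = 65 − 65 = 0

5.4, -3.4, -5.6, -0.2, 3.8, 0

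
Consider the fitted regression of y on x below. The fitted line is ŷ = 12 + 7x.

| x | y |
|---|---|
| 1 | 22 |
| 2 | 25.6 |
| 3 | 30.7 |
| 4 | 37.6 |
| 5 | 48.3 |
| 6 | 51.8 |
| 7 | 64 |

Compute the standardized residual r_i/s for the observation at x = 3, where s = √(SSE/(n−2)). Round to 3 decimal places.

-0.860

x=1: ŷ = 12 + 7·1 = 19; r = 22 − 19 = 3
x=2: ŷ = 12 + 7·2 = 26; r = 25.6 − 26 = -0.4
x=3: ŷ = 12 + 7·3 = 33; r = 30.7 − 33 = -2.3
x=4: ŷ = 12 + 7·4 = 40; r = 37.6 − 40 = -2.4
x=5: ŷ = 12 + 7·5 = 47; r = 48.3 − 47 = 1.3
x=6: ŷ = 12 + 7·6 = 54; r = 51.8 − 54 = -2.2
x=7: ŷ = 12 + 7·7 = 61; r = 64 − 61 = 3
SSE = 9 + 0.16 + 5.29 + 5.76 + 1.69 + 4.84 + 9 = 35.74
s = √(35.74/5) = 2.67357
r/s = -2.3 / 2.67357 = -0.860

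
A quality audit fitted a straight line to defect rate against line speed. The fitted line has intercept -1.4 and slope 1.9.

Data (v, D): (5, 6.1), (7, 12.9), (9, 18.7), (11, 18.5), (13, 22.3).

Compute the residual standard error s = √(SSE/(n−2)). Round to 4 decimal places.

s = 2.3094

v=5: ŷ = -1.4 + 1.9·5 = 8.1; e = 6.1 − 8.1 = -2
v=7: ŷ = -1.4 + 1.9·7 = 11.9; e = 12.9 − 11.9 = 1
v=9: ŷ = -1.4 + 1.9·9 = 15.7; e = 18.7 − 15.7 = 3
v=11: ŷ = -1.4 + 1.9·11 = 19.5; e = 18.5 − 19.5 = -1
v=13: ŷ = -1.4 + 1.9·13 = 23.3; e = 22.3 − 23.3 = -1
SSE = 4 + 1 + 9 + 1 + 1 = 16
s = √(16/3) = √5.33333 ≈ 2.3094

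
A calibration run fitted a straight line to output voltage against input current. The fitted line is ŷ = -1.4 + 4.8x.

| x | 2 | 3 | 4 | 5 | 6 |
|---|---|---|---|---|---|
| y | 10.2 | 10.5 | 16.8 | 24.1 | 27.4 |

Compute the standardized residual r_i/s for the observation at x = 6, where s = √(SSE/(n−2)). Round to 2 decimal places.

x=2: ŷ = -1.4 + 4.8·2 = 8.2; r = 10.2 − 8.2 = 2
x=3: ŷ = -1.4 + 4.8·3 = 13; r = 10.5 − 13 = -2.5
x=4: ŷ = -1.4 + 4.8·4 = 17.8; r = 16.8 − 17.8 = -1
x=5: ŷ = -1.4 + 4.8·5 = 22.6; r = 24.1 − 22.6 = 1.5
x=6: ŷ = -1.4 + 4.8·6 = 27.4; r = 27.4 − 27.4 = 0
SSE = 4 + 6.25 + 1 + 2.25 + 0 = 13.5
s = √(13.5/3) = 2.12132
r/s = 0 / 2.12132 = 0.00

0.00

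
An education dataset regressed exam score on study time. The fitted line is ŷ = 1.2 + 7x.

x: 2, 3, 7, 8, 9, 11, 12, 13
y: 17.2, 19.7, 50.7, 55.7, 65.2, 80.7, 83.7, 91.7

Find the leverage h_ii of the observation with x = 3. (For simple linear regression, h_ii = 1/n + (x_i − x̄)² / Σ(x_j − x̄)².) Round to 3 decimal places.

h = 0.358

x̄ = (2 + 3 + 7 + 8 + 9 + 11 + 12 + 13)/8 = 8.125
Σ(x − x̄)² = 37.5156 + 26.2656 + 1.26562 + 0.015625 + 0.765625 + 8.26562 + 15.0156 + 23.7656 = 112.875
h = 1/8 + (-5.125)²/112.875 = 0.125 + 0.232697 = 0.358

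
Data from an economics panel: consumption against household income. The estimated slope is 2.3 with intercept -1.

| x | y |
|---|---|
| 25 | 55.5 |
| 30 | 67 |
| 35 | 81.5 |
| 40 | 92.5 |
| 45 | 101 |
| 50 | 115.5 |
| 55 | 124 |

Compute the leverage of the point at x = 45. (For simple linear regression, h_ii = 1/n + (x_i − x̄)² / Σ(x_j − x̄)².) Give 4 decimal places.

x̄ = (25 + 30 + 35 + 40 + 45 + 50 + 55)/7 = 40
Σ(x − x̄)² = 225 + 100 + 25 + 0 + 25 + 100 + 225 = 700
h = 1/7 + (5)²/700 = 0.142857 + 0.0357143 = 0.1786

h = 0.1786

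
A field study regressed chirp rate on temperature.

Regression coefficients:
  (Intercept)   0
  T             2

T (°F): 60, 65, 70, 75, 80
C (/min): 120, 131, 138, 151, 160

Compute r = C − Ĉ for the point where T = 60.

r = 0

Ĉ = 2·60 = 120
r = 120 − 120 = 0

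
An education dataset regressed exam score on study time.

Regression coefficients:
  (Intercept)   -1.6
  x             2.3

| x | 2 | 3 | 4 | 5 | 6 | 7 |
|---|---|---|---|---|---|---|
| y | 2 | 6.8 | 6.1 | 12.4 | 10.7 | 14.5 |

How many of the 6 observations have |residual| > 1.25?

x=2: ŷ = -1.6 + 2.3·2 = 3; e = 2 − 3 = -1
x=3: ŷ = -1.6 + 2.3·3 = 5.3; e = 6.8 − 5.3 = 1.5
x=4: ŷ = -1.6 + 2.3·4 = 7.6; e = 6.1 − 7.6 = -1.5
x=5: ŷ = -1.6 + 2.3·5 = 9.9; e = 12.4 − 9.9 = 2.5
x=6: ŷ = -1.6 + 2.3·6 = 12.2; e = 10.7 − 12.2 = -1.5
x=7: ŷ = -1.6 + 2.3·7 = 14.5; e = 14.5 − 14.5 = 0
|e| > 1.25: x=3 (|e|=1.5), x=4 (|e|=1.5), x=5 (|e|=2.5), x=6 (|e|=1.5) → 4

4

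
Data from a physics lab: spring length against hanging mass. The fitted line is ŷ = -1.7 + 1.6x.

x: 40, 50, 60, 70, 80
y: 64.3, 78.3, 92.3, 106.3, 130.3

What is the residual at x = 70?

r = -4

ŷ = -1.7 + 1.6·70 = 110.3
r = 106.3 − 110.3 = -4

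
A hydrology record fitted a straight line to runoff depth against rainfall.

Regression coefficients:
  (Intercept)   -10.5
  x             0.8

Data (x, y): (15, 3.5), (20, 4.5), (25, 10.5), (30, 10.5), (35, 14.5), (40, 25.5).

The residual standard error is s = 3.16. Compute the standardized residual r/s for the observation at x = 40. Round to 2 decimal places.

ŷ = -10.5 + 0.8·40 = 21.5
r = 25.5 − 21.5 = 4
r/s = 4 / 3.16 = 1.27

1.27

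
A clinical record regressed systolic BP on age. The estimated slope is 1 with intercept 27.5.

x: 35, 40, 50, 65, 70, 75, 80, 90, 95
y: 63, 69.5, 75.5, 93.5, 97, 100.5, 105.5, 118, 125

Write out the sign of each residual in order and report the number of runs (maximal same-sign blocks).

x=35: ŷ = 27.5 + 35 = 62.5; e = 63 − 62.5 = 0.5
x=40: ŷ = 27.5 + 40 = 67.5; e = 69.5 − 67.5 = 2
x=50: ŷ = 27.5 + 50 = 77.5; e = 75.5 − 77.5 = -2
x=65: ŷ = 27.5 + 65 = 92.5; e = 93.5 − 92.5 = 1
x=70: ŷ = 27.5 + 70 = 97.5; e = 97 − 97.5 = -0.5
x=75: ŷ = 27.5 + 75 = 102.5; e = 100.5 − 102.5 = -2
x=80: ŷ = 27.5 + 80 = 107.5; e = 105.5 − 107.5 = -2
x=90: ŷ = 27.5 + 90 = 117.5; e = 118 − 117.5 = 0.5
x=95: ŷ = 27.5 + 95 = 122.5; e = 125 − 122.5 = 2.5
Signs: + + − + − − − + +
Runs: +×2, −×1, +×1, −×3, +×2 → 5

5 runs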